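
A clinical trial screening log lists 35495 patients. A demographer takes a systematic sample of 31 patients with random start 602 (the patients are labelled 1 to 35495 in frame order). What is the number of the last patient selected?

34952

k = 35495/31 = 1145
31st selection = r + (31−1)·k = 602 + 30×1145 = 602 + 34350 = 34952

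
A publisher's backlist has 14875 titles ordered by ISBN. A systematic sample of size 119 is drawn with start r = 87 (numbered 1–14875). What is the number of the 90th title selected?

11212

k = 14875/119 = 125
90th selection = r + (90−1)·k = 87 + 89×125 = 87 + 11125 = 11212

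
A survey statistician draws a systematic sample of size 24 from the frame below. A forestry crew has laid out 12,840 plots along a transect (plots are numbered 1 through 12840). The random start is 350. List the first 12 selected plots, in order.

k = N/n = 12840/24 = 535
plot 1: 350
plot 2: 350 + 535 = 885
plot 3: 885 + 535 = 1420
plot 4: 1420 + 535 = 1955
plot 5: 1955 + 535 = 2490
plot 6: 2490 + 535 = 3025
plot 7: 3025 + 535 = 3560
plot 8: 3560 + 535 = 4095
plot 9: 4095 + 535 = 4630
plot 10: 4630 + 535 = 5165
plot 11: 5165 + 535 = 5700
plot 12: 5700 + 535 = 6235

350, 885, 1420, 1955, 2490, 3025, 3560, 4095, 4630, 5165, 5700, 6235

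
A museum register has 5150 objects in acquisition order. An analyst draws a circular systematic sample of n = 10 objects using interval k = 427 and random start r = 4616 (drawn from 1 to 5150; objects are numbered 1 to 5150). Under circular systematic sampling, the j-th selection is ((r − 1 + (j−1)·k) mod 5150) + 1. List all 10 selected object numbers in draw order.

4616, 5043, 320, 747, 1174, 1601, 2028, 2455, 2882, 3309

Selection 1: 4616
Selection 2: 4616 + 427 = 5043
Selection 3: 5043 + 427 = 5470 → 5470 − 5150 = 320
Selection 4: 320 + 427 = 747
Selection 5: 747 + 427 = 1174
Selection 6: 1174 + 427 = 1601
Selection 7: 1601 + 427 = 2028
Selection 8: 2028 + 427 = 2455
Selection 9: 2455 + 427 = 2882
Selection 10: 2882 + 427 = 3309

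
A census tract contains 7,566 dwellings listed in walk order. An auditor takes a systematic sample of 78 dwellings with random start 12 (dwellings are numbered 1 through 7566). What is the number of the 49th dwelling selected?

k = 7566/78 = 97
49th selection = r + (49−1)·k = 12 + 48×97 = 12 + 4656 = 4668

4668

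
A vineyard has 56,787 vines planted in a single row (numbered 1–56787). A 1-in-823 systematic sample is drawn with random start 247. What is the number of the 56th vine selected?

k = 823
56th selection = r + (56−1)·k = 247 + 55×823 = 247 + 45265 = 45512

45512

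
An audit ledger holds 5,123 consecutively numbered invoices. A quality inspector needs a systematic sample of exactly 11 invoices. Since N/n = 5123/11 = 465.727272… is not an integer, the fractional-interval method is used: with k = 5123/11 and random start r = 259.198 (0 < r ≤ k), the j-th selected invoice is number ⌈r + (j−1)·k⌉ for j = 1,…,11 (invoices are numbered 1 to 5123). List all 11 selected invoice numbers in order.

j=1: r + 0k = 259.198 → ⌈·⌉ = 260
j=2: r + 1k = 724.925272… → ⌈·⌉ = 725
j=3: r + 2k = 1190.652545… → ⌈·⌉ = 1191
j=4: r + 3k = 1656.379818… → ⌈·⌉ = 1657
j=5: r + 4k = 2122.107090… → ⌈·⌉ = 2123
j=6: r + 5k = 2587.834363… → ⌈·⌉ = 2588
j=7: r + 6k = 3053.561636… → ⌈·⌉ = 3054
j=8: r + 7k = 3519.288909… → ⌈·⌉ = 3520
j=9: r + 8k = 3985.016181… → ⌈·⌉ = 3986
j=10: r + 9k = 4450.743454… → ⌈·⌉ = 4451
j=11: r + 10k = 4916.470727… → ⌈·⌉ = 4917

260, 725, 1191, 1657, 2123, 2588, 3054, 3520, 3986, 4451, 4917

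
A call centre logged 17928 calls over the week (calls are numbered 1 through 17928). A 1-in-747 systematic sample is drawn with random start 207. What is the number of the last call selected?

17388

k = 747
24th selection = r + (24−1)·k = 207 + 23×747 = 207 + 17181 = 17388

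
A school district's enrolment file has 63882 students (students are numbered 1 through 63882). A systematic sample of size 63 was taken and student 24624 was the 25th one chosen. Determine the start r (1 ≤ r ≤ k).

288

k = 63882/63 = 1014
r = 24624 − (25−1)×1014 = 24624 − 24336 = 288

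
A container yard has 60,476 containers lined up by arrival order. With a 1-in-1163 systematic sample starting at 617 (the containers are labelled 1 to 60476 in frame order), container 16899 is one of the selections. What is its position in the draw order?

15

k = 1163
position = (16899 − 617)/1163 + 1 = 16282/1163 + 1 = 14 + 1 = 15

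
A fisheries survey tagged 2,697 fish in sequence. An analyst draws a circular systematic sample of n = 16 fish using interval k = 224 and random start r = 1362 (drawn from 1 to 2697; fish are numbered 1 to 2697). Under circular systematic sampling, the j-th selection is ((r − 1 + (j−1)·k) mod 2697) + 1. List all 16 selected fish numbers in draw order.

Selection 1: 1362
Selection 2: 1362 + 224 = 1586
Selection 3: 1586 + 224 = 1810
Selection 4: 1810 + 224 = 2034
Selection 5: 2034 + 224 = 2258
Selection 6: 2258 + 224 = 2482
Selection 7: 2482 + 224 = 2706 → 2706 − 2697 = 9
Selection 8: 9 + 224 = 233
Selection 9: 233 + 224 = 457
Selection 10: 457 + 224 = 681
Selection 11: 681 + 224 = 905
Selection 12: 905 + 224 = 1129
Selection 13: 1129 + 224 = 1353
Selection 14: 1353 + 224 = 1577
Selection 15: 1577 + 224 = 1801
Selection 16: 1801 + 224 = 2025

1362, 1586, 1810, 2034, 2258, 2482, 9, 233, 457, 681, 905, 1129, 1353, 1577, 1801, 2025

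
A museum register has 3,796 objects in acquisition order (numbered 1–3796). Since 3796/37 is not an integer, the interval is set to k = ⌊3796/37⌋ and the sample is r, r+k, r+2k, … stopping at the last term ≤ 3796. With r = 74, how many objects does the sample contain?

k = ⌊3796/37⌋ = 102
Achieved size = ⌊(3796 − 74)/102⌋ + 1 = ⌊3722/102⌋ + 1 = 36 + 1 = 37
(last selection: 74 + 36×102 = 3746 ≤ 3796; next would be 3848 > 3796)

37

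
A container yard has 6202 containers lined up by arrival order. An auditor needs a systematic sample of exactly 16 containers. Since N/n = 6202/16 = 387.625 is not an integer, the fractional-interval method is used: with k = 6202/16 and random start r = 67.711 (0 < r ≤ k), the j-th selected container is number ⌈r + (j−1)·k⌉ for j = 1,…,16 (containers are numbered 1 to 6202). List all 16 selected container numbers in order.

j=1: r + 0k = 67.711 → ⌈·⌉ = 68
j=2: r + 1k = 455.336 → ⌈·⌉ = 456
j=3: r + 2k = 842.961 → ⌈·⌉ = 843
j=4: r + 3k = 1230.586 → ⌈·⌉ = 1231
j=5: r + 4k = 1618.211 → ⌈·⌉ = 1619
j=6: r + 5k = 2005.836 → ⌈·⌉ = 2006
j=7: r + 6k = 2393.461 → ⌈·⌉ = 2394
j=8: r + 7k = 2781.086 → ⌈·⌉ = 2782
j=9: r + 8k = 3168.711 → ⌈·⌉ = 3169
j=10: r + 9k = 3556.336 → ⌈·⌉ = 3557
j=11: r + 10k = 3943.961 → ⌈·⌉ = 3944
j=12: r + 11k = 4331.586 → ⌈·⌉ = 4332
j=13: r + 12k = 4719.211 → ⌈·⌉ = 4720
j=14: r + 13k = 5106.836 → ⌈·⌉ = 5107
j=15: r + 14k = 5494.461 → ⌈·⌉ = 5495
j=16: r + 15k = 5882.086 → ⌈·⌉ = 5883

68, 456, 843, 1231, 1619, 2006, 2394, 2782, 3169, 3557, 3944, 4332, 4720, 5107, 5495, 5883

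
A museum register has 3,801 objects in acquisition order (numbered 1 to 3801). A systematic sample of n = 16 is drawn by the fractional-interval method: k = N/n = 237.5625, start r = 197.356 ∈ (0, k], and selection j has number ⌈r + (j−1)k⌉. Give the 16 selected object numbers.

j=1: r + 0k = 197.356 → ⌈·⌉ = 198
j=2: r + 1k = 434.9185 → ⌈·⌉ = 435
j=3: r + 2k = 672.481 → ⌈·⌉ = 673
j=4: r + 3k = 910.0435 → ⌈·⌉ = 911
j=5: r + 4k = 1147.606 → ⌈·⌉ = 1148
j=6: r + 5k = 1385.1685 → ⌈·⌉ = 1386
j=7: r + 6k = 1622.731 → ⌈·⌉ = 1623
j=8: r + 7k = 1860.2935 → ⌈·⌉ = 1861
j=9: r + 8k = 2097.856 → ⌈·⌉ = 2098
j=10: r + 9k = 2335.4185 → ⌈·⌉ = 2336
j=11: r + 10k = 2572.981 → ⌈·⌉ = 2573
j=12: r + 11k = 2810.5435 → ⌈·⌉ = 2811
j=13: r + 12k = 3048.106 → ⌈·⌉ = 3049
j=14: r + 13k = 3285.6685 → ⌈·⌉ = 3286
j=15: r + 14k = 3523.231 → ⌈·⌉ = 3524
j=16: r + 15k = 3760.7935 → ⌈·⌉ = 3761

198, 435, 673, 911, 1148, 1386, 1623, 1861, 2098, 2336, 2573, 2811, 3049, 3286, 3524, 3761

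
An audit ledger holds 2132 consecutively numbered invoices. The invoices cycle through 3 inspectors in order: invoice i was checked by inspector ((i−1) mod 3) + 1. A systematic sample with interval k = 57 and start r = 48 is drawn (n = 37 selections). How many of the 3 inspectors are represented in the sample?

1

Consecutive selections differ by k = 57, so their inspector numbers differ by 57 mod 3 = 0.
gcd(57, 3) = 3, so the sample visits 3/3 = 1 distinct residues mod 3.
Start 48 is inspector 3; the inspectors hit are 3.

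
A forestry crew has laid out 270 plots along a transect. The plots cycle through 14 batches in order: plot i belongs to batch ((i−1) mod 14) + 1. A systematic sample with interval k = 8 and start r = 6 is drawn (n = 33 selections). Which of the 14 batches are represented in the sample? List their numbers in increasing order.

2, 4, 6, 8, 10, 12, 14

Consecutive selections differ by k = 8, so their batch numbers differ by 8 mod 14 = 8.
gcd(8, 14) = 2, so the sample visits 14/2 = 7 distinct residues mod 14.
Start 6 is batch 6; the batches hit are 2, 4, 6, 8, 10, 12, 14.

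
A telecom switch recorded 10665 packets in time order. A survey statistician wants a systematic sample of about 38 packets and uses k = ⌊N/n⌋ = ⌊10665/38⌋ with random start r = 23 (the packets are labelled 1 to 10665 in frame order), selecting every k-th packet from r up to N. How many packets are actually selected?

k = ⌊10665/38⌋ = 280
Achieved size = ⌊(10665 − 23)/280⌋ + 1 = ⌊10642/280⌋ + 1 = 38 + 1 = 39
(last selection: 23 + 38×280 = 10663 ≤ 10665; next would be 10943 > 10665)

39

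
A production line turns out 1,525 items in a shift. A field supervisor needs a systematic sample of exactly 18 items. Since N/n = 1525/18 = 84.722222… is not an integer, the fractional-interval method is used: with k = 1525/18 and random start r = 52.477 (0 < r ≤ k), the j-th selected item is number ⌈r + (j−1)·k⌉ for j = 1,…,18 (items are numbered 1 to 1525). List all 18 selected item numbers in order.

53, 138, 222, 307, 392, 477, 561, 646, 731, 815, 900, 985, 1070, 1154, 1239, 1324, 1409, 1493

j=1: r + 0k = 52.477 → ⌈·⌉ = 53
j=2: r + 1k = 137.199222… → ⌈·⌉ = 138
j=3: r + 2k = 221.921444… → ⌈·⌉ = 222
j=4: r + 3k = 306.643666… → ⌈·⌉ = 307
j=5: r + 4k = 391.365888… → ⌈·⌉ = 392
j=6: r + 5k = 476.088111… → ⌈·⌉ = 477
j=7: r + 6k = 560.810333… → ⌈·⌉ = 561
j=8: r + 7k = 645.532555… → ⌈·⌉ = 646
j=9: r + 8k = 730.254777… → ⌈·⌉ = 731
j=10: r + 9k = 814.977 → ⌈·⌉ = 815
j=11: r + 10k = 899.699222… → ⌈·⌉ = 900
j=12: r + 11k = 984.421444… → ⌈·⌉ = 985
j=13: r + 12k = 1069.143666… → ⌈·⌉ = 1070
j=14: r + 13k = 1153.865888… → ⌈·⌉ = 1154
j=15: r + 14k = 1238.588111… → ⌈·⌉ = 1239
j=16: r + 15k = 1323.310333… → ⌈·⌉ = 1324
j=17: r + 16k = 1408.032555… → ⌈·⌉ = 1409
j=18: r + 17k = 1492.754777… → ⌈·⌉ = 1493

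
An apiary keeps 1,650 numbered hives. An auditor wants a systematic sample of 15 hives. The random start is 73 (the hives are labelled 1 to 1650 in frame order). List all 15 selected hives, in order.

73, 183, 293, 403, 513, 623, 733, 843, 953, 1063, 1173, 1283, 1393, 1503, 1613

k = N/n = 1650/15 = 110
hive 1: 73
hive 2: 73 + 110 = 183
hive 3: 183 + 110 = 293
hive 4: 293 + 110 = 403
hive 5: 403 + 110 = 513
hive 6: 513 + 110 = 623
hive 7: 623 + 110 = 733
hive 8: 733 + 110 = 843
hive 9: 843 + 110 = 953
hive 10: 953 + 110 = 1063
hive 11: 1063 + 110 = 1173
hive 12: 1173 + 110 = 1283
hive 13: 1283 + 110 = 1393
hive 14: 1393 + 110 = 1503
hive 15: 1503 + 110 = 1613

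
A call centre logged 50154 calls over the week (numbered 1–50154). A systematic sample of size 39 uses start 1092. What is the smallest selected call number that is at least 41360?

42244

k = 50154/39 = 1286
Steps past start: ⌈(41360 − 1092)/1286⌉ = ⌈40268/1286⌉ = 32
Selected call: 1092 + 32×1286 = 42244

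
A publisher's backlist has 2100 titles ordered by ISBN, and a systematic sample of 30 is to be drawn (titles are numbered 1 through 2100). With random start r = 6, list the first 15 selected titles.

k = N/n = 2100/30 = 70
title 1: 6
title 2: 6 + 70 = 76
title 3: 76 + 70 = 146
title 4: 146 + 70 = 216
title 5: 216 + 70 = 286
title 6: 286 + 70 = 356
title 7: 356 + 70 = 426
title 8: 426 + 70 = 496
title 9: 496 + 70 = 566
title 10: 566 + 70 = 636
title 11: 636 + 70 = 706
title 12: 706 + 70 = 776
title 13: 776 + 70 = 846
title 14: 846 + 70 = 916
title 15: 916 + 70 = 986

6, 76, 146, 216, 286, 356, 426, 496, 566, 636, 706, 776, 846, 916, 986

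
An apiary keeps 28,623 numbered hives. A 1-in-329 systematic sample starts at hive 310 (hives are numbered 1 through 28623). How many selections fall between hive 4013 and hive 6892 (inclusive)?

9

k = 329
First selection ≥ 4013: 310 + ⌈(4013−310)/329⌉·329 = 310 + 12×329 = 4258
Last selection ≤ 6892: 310 + ⌊(6892−310)/329⌋·329 = 310 + 20×329 = 6890
Count = 20 − 12 + 1 = 9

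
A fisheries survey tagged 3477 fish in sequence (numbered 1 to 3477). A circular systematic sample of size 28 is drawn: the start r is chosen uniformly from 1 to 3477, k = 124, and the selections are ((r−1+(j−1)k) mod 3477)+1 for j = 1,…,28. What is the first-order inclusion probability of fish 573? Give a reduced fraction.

28/3477

For each position j, as r ranges over 1…3477 the j-th selection hits every fish exactly once, so fish 573 is selected for exactly 28 of the 3477 starts.
Inclusion probability = 28/3477.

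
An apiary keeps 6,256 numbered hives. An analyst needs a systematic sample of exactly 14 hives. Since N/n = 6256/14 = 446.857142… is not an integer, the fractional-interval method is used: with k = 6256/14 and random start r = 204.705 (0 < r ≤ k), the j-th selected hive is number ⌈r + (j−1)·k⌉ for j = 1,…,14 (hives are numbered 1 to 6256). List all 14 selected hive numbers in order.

j=1: r + 0k = 204.705 → ⌈·⌉ = 205
j=2: r + 1k = 651.562142… → ⌈·⌉ = 652
j=3: r + 2k = 1098.419285… → ⌈·⌉ = 1099
j=4: r + 3k = 1545.276428… → ⌈·⌉ = 1546
j=5: r + 4k = 1992.133571… → ⌈·⌉ = 1993
j=6: r + 5k = 2438.990714… → ⌈·⌉ = 2439
j=7: r + 6k = 2885.847857… → ⌈·⌉ = 2886
j=8: r + 7k = 3332.705 → ⌈·⌉ = 3333
j=9: r + 8k = 3779.562142… → ⌈·⌉ = 3780
j=10: r + 9k = 4226.419285… → ⌈·⌉ = 4227
j=11: r + 10k = 4673.276428… → ⌈·⌉ = 4674
j=12: r + 11k = 5120.133571… → ⌈·⌉ = 5121
j=13: r + 12k = 5566.990714… → ⌈·⌉ = 5567
j=14: r + 13k = 6013.847857… → ⌈·⌉ = 6014

205, 652, 1099, 1546, 1993, 2439, 2886, 3333, 3780, 4227, 4674, 5121, 5567, 6014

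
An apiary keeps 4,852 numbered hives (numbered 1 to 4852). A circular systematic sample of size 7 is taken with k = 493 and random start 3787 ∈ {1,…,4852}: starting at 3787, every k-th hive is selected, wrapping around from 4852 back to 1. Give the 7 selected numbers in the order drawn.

3787, 4280, 4773, 414, 907, 1400, 1893

Selection 1: 3787
Selection 2: 3787 + 493 = 4280
Selection 3: 4280 + 493 = 4773
Selection 4: 4773 + 493 = 5266 → 5266 − 4852 = 414
Selection 5: 414 + 493 = 907
Selection 6: 907 + 493 = 1400
Selection 7: 1400 + 493 = 1893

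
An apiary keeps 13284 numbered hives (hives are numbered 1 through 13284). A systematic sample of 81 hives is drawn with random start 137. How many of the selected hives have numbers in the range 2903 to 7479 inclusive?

k = 13284/81 = 164
First selection ≥ 2903: 137 + ⌈(2903−137)/164⌉·164 = 137 + 17×164 = 2925
Last selection ≤ 7479: 137 + ⌊(7479−137)/164⌋·164 = 137 + 44×164 = 7353
Count = 44 − 17 + 1 = 28

28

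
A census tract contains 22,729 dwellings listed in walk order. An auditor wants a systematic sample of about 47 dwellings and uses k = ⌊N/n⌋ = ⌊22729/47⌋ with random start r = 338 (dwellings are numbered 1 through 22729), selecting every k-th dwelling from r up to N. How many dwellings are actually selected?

k = ⌊22729/47⌋ = 483
Achieved size = ⌊(22729 − 338)/483⌋ + 1 = ⌊22391/483⌋ + 1 = 46 + 1 = 47
(last selection: 338 + 46×483 = 22556 ≤ 22729; next would be 23039 > 22729)

47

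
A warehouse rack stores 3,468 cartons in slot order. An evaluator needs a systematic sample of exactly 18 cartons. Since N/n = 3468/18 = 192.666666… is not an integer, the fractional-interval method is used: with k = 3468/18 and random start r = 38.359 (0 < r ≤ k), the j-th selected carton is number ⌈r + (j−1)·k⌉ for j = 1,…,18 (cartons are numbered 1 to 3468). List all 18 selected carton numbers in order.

j=1: r + 0k = 38.359 → ⌈·⌉ = 39
j=2: r + 1k = 231.025666… → ⌈·⌉ = 232
j=3: r + 2k = 423.692333… → ⌈·⌉ = 424
j=4: r + 3k = 616.359 → ⌈·⌉ = 617
j=5: r + 4k = 809.025666… → ⌈·⌉ = 810
j=6: r + 5k = 1001.692333… → ⌈·⌉ = 1002
j=7: r + 6k = 1194.359 → ⌈·⌉ = 1195
j=8: r + 7k = 1387.025666… → ⌈·⌉ = 1388
j=9: r + 8k = 1579.692333… → ⌈·⌉ = 1580
j=10: r + 9k = 1772.359 → ⌈·⌉ = 1773
j=11: r + 10k = 1965.025666… → ⌈·⌉ = 1966
j=12: r + 11k = 2157.692333… → ⌈·⌉ = 2158
j=13: r + 12k = 2350.359 → ⌈·⌉ = 2351
j=14: r + 13k = 2543.025666… → ⌈·⌉ = 2544
j=15: r + 14k = 2735.692333… → ⌈·⌉ = 2736
j=16: r + 15k = 2928.359 → ⌈·⌉ = 2929
j=17: r + 16k = 3121.025666… → ⌈·⌉ = 3122
j=18: r + 17k = 3313.692333… → ⌈·⌉ = 3314

39, 232, 424, 617, 810, 1002, 1195, 1388, 1580, 1773, 1966, 2158, 2351, 2544, 2736, 2929, 3122, 3314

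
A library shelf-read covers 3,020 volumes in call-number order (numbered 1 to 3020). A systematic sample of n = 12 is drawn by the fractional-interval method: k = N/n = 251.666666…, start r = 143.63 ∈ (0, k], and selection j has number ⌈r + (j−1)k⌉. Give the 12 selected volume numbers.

j=1: r + 0k = 143.63 → ⌈·⌉ = 144
j=2: r + 1k = 395.296666… → ⌈·⌉ = 396
j=3: r + 2k = 646.963333… → ⌈·⌉ = 647
j=4: r + 3k = 898.63 → ⌈·⌉ = 899
j=5: r + 4k = 1150.296666… → ⌈·⌉ = 1151
j=6: r + 5k = 1401.963333… → ⌈·⌉ = 1402
j=7: r + 6k = 1653.63 → ⌈·⌉ = 1654
j=8: r + 7k = 1905.296666… → ⌈·⌉ = 1906
j=9: r + 8k = 2156.963333… → ⌈·⌉ = 2157
j=10: r + 9k = 2408.63 → ⌈·⌉ = 2409
j=11: r + 10k = 2660.296666… → ⌈·⌉ = 2661
j=12: r + 11k = 2911.963333… → ⌈·⌉ = 2912

144, 396, 647, 899, 1151, 1402, 1654, 1906, 2157, 2409, 2661, 2912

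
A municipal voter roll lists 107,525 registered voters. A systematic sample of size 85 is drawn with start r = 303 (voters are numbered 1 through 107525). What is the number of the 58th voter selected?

k = 107525/85 = 1265
58th selection = r + (58−1)·k = 303 + 57×1265 = 303 + 72105 = 72408

72408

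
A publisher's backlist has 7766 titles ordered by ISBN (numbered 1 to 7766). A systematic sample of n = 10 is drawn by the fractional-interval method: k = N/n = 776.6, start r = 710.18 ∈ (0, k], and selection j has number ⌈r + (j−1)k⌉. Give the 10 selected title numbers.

711, 1487, 2264, 3040, 3817, 4594, 5370, 6147, 6923, 7700

j=1: r + 0k = 710.18 → ⌈·⌉ = 711
j=2: r + 1k = 1486.78 → ⌈·⌉ = 1487
j=3: r + 2k = 2263.38 → ⌈·⌉ = 2264
j=4: r + 3k = 3039.98 → ⌈·⌉ = 3040
j=5: r + 4k = 3816.58 → ⌈·⌉ = 3817
j=6: r + 5k = 4593.18 → ⌈·⌉ = 4594
j=7: r + 6k = 5369.78 → ⌈·⌉ = 5370
j=8: r + 7k = 6146.38 → ⌈·⌉ = 6147
j=9: r + 8k = 6922.98 → ⌈·⌉ = 6923
j=10: r + 9k = 7699.58 → ⌈·⌉ = 7700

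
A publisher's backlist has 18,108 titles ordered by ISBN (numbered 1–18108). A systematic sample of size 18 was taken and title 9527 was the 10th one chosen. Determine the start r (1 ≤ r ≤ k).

k = 18108/18 = 1006
r = 9527 − (10−1)×1006 = 9527 − 9054 = 473

473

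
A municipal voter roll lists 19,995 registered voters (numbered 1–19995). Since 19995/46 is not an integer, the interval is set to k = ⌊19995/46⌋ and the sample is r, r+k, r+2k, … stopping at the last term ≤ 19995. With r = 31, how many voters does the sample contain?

k = ⌊19995/46⌋ = 434
Achieved size = ⌊(19995 − 31)/434⌋ + 1 = ⌊19964/434⌋ + 1 = 46 + 1 = 47
(last selection: 31 + 46×434 = 19995 ≤ 19995; next would be 20429 > 19995)

47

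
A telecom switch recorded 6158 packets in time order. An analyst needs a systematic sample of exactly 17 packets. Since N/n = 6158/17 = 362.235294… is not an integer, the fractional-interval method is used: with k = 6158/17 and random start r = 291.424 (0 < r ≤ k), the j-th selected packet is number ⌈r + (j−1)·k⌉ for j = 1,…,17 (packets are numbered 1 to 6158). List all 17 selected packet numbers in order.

292, 654, 1016, 1379, 1741, 2103, 2465, 2828, 3190, 3552, 3914, 4277, 4639, 5001, 5363, 5725, 6088

j=1: r + 0k = 291.424 → ⌈·⌉ = 292
j=2: r + 1k = 653.659294… → ⌈·⌉ = 654
j=3: r + 2k = 1015.894588… → ⌈·⌉ = 1016
j=4: r + 3k = 1378.129882… → ⌈·⌉ = 1379
j=5: r + 4k = 1740.365176… → ⌈·⌉ = 1741
j=6: r + 5k = 2102.600470… → ⌈·⌉ = 2103
j=7: r + 6k = 2464.835764… → ⌈·⌉ = 2465
j=8: r + 7k = 2827.071058… → ⌈·⌉ = 2828
j=9: r + 8k = 3189.306352… → ⌈·⌉ = 3190
j=10: r + 9k = 3551.541647… → ⌈·⌉ = 3552
j=11: r + 10k = 3913.776941… → ⌈·⌉ = 3914
j=12: r + 11k = 4276.012235… → ⌈·⌉ = 4277
j=13: r + 12k = 4638.247529… → ⌈·⌉ = 4639
j=14: r + 13k = 5000.482823… → ⌈·⌉ = 5001
j=15: r + 14k = 5362.718117… → ⌈·⌉ = 5363
j=16: r + 15k = 5724.953411… → ⌈·⌉ = 5725
j=17: r + 16k = 6087.188705… → ⌈·⌉ = 6088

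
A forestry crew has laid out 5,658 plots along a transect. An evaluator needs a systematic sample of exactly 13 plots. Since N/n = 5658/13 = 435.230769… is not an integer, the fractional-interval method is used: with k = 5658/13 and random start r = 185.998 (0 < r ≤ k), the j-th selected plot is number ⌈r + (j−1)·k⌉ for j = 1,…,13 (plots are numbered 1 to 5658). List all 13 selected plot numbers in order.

186, 622, 1057, 1492, 1927, 2363, 2798, 3233, 3668, 4104, 4539, 4974, 5409

j=1: r + 0k = 185.998 → ⌈·⌉ = 186
j=2: r + 1k = 621.228769… → ⌈·⌉ = 622
j=3: r + 2k = 1056.459538… → ⌈·⌉ = 1057
j=4: r + 3k = 1491.690307… → ⌈·⌉ = 1492
j=5: r + 4k = 1926.921076… → ⌈·⌉ = 1927
j=6: r + 5k = 2362.151846… → ⌈·⌉ = 2363
j=7: r + 6k = 2797.382615… → ⌈·⌉ = 2798
j=8: r + 7k = 3232.613384… → ⌈·⌉ = 3233
j=9: r + 8k = 3667.844153… → ⌈·⌉ = 3668
j=10: r + 9k = 4103.074923… → ⌈·⌉ = 4104
j=11: r + 10k = 4538.305692… → ⌈·⌉ = 4539
j=12: r + 11k = 4973.536461… → ⌈·⌉ = 4974
j=13: r + 12k = 5408.767230… → ⌈·⌉ = 5409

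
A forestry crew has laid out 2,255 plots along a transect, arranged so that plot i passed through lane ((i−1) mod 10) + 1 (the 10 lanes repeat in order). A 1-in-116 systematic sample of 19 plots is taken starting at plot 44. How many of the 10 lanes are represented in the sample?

5

Consecutive selections differ by k = 116, so their lane numbers differ by 116 mod 10 = 6.
gcd(116, 10) = 2, so the sample visits 10/2 = 5 distinct residues mod 10.
Start 44 is lane 4; the lanes hit are 2, 4, 6, 8, 10.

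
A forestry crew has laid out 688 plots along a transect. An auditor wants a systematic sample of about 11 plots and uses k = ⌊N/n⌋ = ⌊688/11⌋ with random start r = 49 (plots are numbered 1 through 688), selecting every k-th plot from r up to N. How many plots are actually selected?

11

k = ⌊688/11⌋ = 62
Achieved size = ⌊(688 − 49)/62⌋ + 1 = ⌊639/62⌋ + 1 = 10 + 1 = 11
(last selection: 49 + 10×62 = 669 ≤ 688; next would be 731 > 688)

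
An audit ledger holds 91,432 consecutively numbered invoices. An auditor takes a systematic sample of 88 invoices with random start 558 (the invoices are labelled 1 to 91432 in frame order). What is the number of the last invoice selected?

k = 91432/88 = 1039
88th selection = r + (88−1)·k = 558 + 87×1039 = 558 + 90393 = 90951

90951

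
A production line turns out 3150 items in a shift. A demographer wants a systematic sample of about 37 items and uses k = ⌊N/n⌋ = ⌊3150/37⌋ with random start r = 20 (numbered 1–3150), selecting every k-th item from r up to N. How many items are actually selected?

37

k = ⌊3150/37⌋ = 85
Achieved size = ⌊(3150 − 20)/85⌋ + 1 = ⌊3130/85⌋ + 1 = 36 + 1 = 37
(last selection: 20 + 36×85 = 3080 ≤ 3150; next would be 3165 > 3150)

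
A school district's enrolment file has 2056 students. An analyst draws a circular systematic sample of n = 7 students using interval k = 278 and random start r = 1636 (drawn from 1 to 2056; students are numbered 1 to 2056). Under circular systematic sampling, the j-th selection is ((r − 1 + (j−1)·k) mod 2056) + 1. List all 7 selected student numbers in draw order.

1636, 1914, 136, 414, 692, 970, 1248

Selection 1: 1636
Selection 2: 1636 + 278 = 1914
Selection 3: 1914 + 278 = 2192 → 2192 − 2056 = 136
Selection 4: 136 + 278 = 414
Selection 5: 414 + 278 = 692
Selection 6: 692 + 278 = 970
Selection 7: 970 + 278 = 1248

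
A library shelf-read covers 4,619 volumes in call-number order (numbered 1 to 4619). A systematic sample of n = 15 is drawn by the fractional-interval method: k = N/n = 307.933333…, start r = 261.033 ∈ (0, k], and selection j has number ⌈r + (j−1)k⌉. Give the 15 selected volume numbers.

j=1: r + 0k = 261.033 → ⌈·⌉ = 262
j=2: r + 1k = 568.966333… → ⌈·⌉ = 569
j=3: r + 2k = 876.899666… → ⌈·⌉ = 877
j=4: r + 3k = 1184.833 → ⌈·⌉ = 1185
j=5: r + 4k = 1492.766333… → ⌈·⌉ = 1493
j=6: r + 5k = 1800.699666… → ⌈·⌉ = 1801
j=7: r + 6k = 2108.633 → ⌈·⌉ = 2109
j=8: r + 7k = 2416.566333… → ⌈·⌉ = 2417
j=9: r + 8k = 2724.499666… → ⌈·⌉ = 2725
j=10: r + 9k = 3032.433 → ⌈·⌉ = 3033
j=11: r + 10k = 3340.366333… → ⌈·⌉ = 3341
j=12: r + 11k = 3648.299666… → ⌈·⌉ = 3649
j=13: r + 12k = 3956.233 → ⌈·⌉ = 3957
j=14: r + 13k = 4264.166333… → ⌈·⌉ = 4265
j=15: r + 14k = 4572.099666… → ⌈·⌉ = 4573

262, 569, 877, 1185, 1493, 1801, 2109, 2417, 2725, 3033, 3341, 3649, 3957, 4265, 4573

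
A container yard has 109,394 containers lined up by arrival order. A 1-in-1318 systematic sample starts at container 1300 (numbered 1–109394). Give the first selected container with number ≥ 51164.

k = 1318
Steps past start: ⌈(51164 − 1300)/1318⌉ = ⌈49864/1318⌉ = 38
Selected container: 1300 + 38×1318 = 51384

51384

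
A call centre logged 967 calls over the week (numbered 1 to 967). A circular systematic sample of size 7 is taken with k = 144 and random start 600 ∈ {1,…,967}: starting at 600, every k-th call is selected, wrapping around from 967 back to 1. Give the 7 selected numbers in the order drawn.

600, 744, 888, 65, 209, 353, 497

Selection 1: 600
Selection 2: 600 + 144 = 744
Selection 3: 744 + 144 = 888
Selection 4: 888 + 144 = 1032 → 1032 − 967 = 65
Selection 5: 65 + 144 = 209
Selection 6: 209 + 144 = 353
Selection 7: 353 + 144 = 497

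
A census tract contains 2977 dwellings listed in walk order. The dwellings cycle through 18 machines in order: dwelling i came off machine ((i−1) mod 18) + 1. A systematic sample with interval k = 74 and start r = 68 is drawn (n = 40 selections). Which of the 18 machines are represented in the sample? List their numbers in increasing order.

Consecutive selections differ by k = 74, so their machine numbers differ by 74 mod 18 = 2.
gcd(74, 18) = 2, so the sample visits 18/2 = 9 distinct residues mod 18.
Start 68 is machine 14; the machines hit are 2, 4, 6, 8, 10, 12, 14, 16, 18.

2, 4, 6, 8, 10, 12, 14, 16, 18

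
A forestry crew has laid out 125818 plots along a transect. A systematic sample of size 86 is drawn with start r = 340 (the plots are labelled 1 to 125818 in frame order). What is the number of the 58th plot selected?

83731

k = 125818/86 = 1463
58th selection = r + (58−1)·k = 340 + 57×1463 = 340 + 83391 = 83731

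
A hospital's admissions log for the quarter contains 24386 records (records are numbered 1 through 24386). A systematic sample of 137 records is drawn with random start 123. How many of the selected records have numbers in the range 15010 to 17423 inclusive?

14

k = 24386/137 = 178
First selection ≥ 15010: 123 + ⌈(15010−123)/178⌉·178 = 123 + 84×178 = 15075
Last selection ≤ 17423: 123 + ⌊(17423−123)/178⌋·178 = 123 + 97×178 = 17389
Count = 97 − 84 + 1 = 14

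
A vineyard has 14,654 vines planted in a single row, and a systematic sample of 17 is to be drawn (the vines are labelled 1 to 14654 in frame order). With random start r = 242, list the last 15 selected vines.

k = N/n = 14654/17 = 862
3rd selection = 242 + 2×862 = 1966
4th: 1966 + 862 = 2828
5th: 2828 + 862 = 3690
6th: 3690 + 862 = 4552
7th: 4552 + 862 = 5414
8th: 5414 + 862 = 6276
9th: 6276 + 862 = 7138
10th: 7138 + 862 = 8000
11th: 8000 + 862 = 8862
12th: 8862 + 862 = 9724
13th: 9724 + 862 = 10586
14th: 10586 + 862 = 11448
15th: 11448 + 862 = 12310
16th: 12310 + 862 = 13172
17th: 13172 + 862 = 14034

1966, 2828, 3690, 4552, 5414, 6276, 7138, 8000, 8862, 9724, 10586, 11448, 12310, 13172, 14034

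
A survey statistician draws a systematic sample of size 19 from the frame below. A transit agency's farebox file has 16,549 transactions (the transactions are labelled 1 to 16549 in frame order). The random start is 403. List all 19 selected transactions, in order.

403, 1274, 2145, 3016, 3887, 4758, 5629, 6500, 7371, 8242, 9113, 9984, 10855, 11726, 12597, 13468, 14339, 15210, 16081

k = N/n = 16549/19 = 871
transaction 1: 403
transaction 2: 403 + 871 = 1274
transaction 3: 1274 + 871 = 2145
transaction 4: 2145 + 871 = 3016
transaction 5: 3016 + 871 = 3887
transaction 6: 3887 + 871 = 4758
transaction 7: 4758 + 871 = 5629
transaction 8: 5629 + 871 = 6500
transaction 9: 6500 + 871 = 7371
transaction 10: 7371 + 871 = 8242
transaction 11: 8242 + 871 = 9113
transaction 12: 9113 + 871 = 9984
transaction 13: 9984 + 871 = 10855
transaction 14: 10855 + 871 = 11726
transaction 15: 11726 + 871 = 12597
transaction 16: 12597 + 871 = 13468
transaction 17: 13468 + 871 = 14339
transaction 18: 14339 + 871 = 15210
transaction 19: 15210 + 871 = 16081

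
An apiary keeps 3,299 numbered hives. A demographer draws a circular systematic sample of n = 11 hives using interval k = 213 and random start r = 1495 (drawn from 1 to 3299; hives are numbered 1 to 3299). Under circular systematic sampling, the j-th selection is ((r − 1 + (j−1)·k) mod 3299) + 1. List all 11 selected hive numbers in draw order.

1495, 1708, 1921, 2134, 2347, 2560, 2773, 2986, 3199, 113, 326

Selection 1: 1495
Selection 2: 1495 + 213 = 1708
Selection 3: 1708 + 213 = 1921
Selection 4: 1921 + 213 = 2134
Selection 5: 2134 + 213 = 2347
Selection 6: 2347 + 213 = 2560
Selection 7: 2560 + 213 = 2773
Selection 8: 2773 + 213 = 2986
Selection 9: 2986 + 213 = 3199
Selection 10: 3199 + 213 = 3412 → 3412 − 3299 = 113
Selection 11: 113 + 213 = 326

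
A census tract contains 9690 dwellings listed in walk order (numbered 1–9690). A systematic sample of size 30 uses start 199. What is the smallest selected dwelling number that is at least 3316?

k = 9690/30 = 323
Steps past start: ⌈(3316 − 199)/323⌉ = ⌈3117/323⌉ = 10
Selected dwelling: 199 + 10×323 = 3429

3429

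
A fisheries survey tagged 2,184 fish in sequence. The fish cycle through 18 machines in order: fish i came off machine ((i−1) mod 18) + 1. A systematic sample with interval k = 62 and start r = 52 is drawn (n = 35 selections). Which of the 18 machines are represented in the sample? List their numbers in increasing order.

2, 4, 6, 8, 10, 12, 14, 16, 18

Consecutive selections differ by k = 62, so their machine numbers differ by 62 mod 18 = 8.
gcd(62, 18) = 2, so the sample visits 18/2 = 9 distinct residues mod 18.
Start 52 is machine 16; the machines hit are 2, 4, 6, 8, 10, 12, 14, 16, 18.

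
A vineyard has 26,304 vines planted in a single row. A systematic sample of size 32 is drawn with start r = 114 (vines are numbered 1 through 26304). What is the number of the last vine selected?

25596

k = 26304/32 = 822
32nd selection = r + (32−1)·k = 114 + 31×822 = 114 + 25482 = 25596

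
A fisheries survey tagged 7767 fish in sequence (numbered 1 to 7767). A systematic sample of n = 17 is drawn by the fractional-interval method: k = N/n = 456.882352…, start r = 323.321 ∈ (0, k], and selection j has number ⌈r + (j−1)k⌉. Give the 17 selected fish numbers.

j=1: r + 0k = 323.321 → ⌈·⌉ = 324
j=2: r + 1k = 780.203352… → ⌈·⌉ = 781
j=3: r + 2k = 1237.085705… → ⌈·⌉ = 1238
j=4: r + 3k = 1693.968058… → ⌈·⌉ = 1694
j=5: r + 4k = 2150.850411… → ⌈·⌉ = 2151
j=6: r + 5k = 2607.732764… → ⌈·⌉ = 2608
j=7: r + 6k = 3064.615117… → ⌈·⌉ = 3065
j=8: r + 7k = 3521.497470… → ⌈·⌉ = 3522
j=9: r + 8k = 3978.379823… → ⌈·⌉ = 3979
j=10: r + 9k = 4435.262176… → ⌈·⌉ = 4436
j=11: r + 10k = 4892.144529… → ⌈·⌉ = 4893
j=12: r + 11k = 5349.026882… → ⌈·⌉ = 5350
j=13: r + 12k = 5805.909235… → ⌈·⌉ = 5806
j=14: r + 13k = 6262.791588… → ⌈·⌉ = 6263
j=15: r + 14k = 6719.673941… → ⌈·⌉ = 6720
j=16: r + 15k = 7176.556294… → ⌈·⌉ = 7177
j=17: r + 16k = 7633.438647… → ⌈·⌉ = 7634

324, 781, 1238, 1694, 2151, 2608, 3065, 3522, 3979, 4436, 4893, 5350, 5806, 6263, 6720, 7177, 7634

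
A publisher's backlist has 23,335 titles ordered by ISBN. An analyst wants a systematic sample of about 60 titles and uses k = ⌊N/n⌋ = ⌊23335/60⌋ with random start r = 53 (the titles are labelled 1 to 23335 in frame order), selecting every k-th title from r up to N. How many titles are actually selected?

61

k = ⌊23335/60⌋ = 388
Achieved size = ⌊(23335 − 53)/388⌋ + 1 = ⌊23282/388⌋ + 1 = 60 + 1 = 61
(last selection: 53 + 60×388 = 23333 ≤ 23335; next would be 23721 > 23335)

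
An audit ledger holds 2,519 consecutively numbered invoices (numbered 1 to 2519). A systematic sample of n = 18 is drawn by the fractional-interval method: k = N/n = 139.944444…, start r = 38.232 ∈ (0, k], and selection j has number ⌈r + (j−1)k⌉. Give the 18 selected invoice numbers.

j=1: r + 0k = 38.232 → ⌈·⌉ = 39
j=2: r + 1k = 178.176444… → ⌈·⌉ = 179
j=3: r + 2k = 318.120888… → ⌈·⌉ = 319
j=4: r + 3k = 458.065333… → ⌈·⌉ = 459
j=5: r + 4k = 598.009777… → ⌈·⌉ = 599
j=6: r + 5k = 737.954222… → ⌈·⌉ = 738
j=7: r + 6k = 877.898666… → ⌈·⌉ = 878
j=8: r + 7k = 1017.843111… → ⌈·⌉ = 1018
j=9: r + 8k = 1157.787555… → ⌈·⌉ = 1158
j=10: r + 9k = 1297.732 → ⌈·⌉ = 1298
j=11: r + 10k = 1437.676444… → ⌈·⌉ = 1438
j=12: r + 11k = 1577.620888… → ⌈·⌉ = 1578
j=13: r + 12k = 1717.565333… → ⌈·⌉ = 1718
j=14: r + 13k = 1857.509777… → ⌈·⌉ = 1858
j=15: r + 14k = 1997.454222… → ⌈·⌉ = 1998
j=16: r + 15k = 2137.398666… → ⌈·⌉ = 2138
j=17: r + 16k = 2277.343111… → ⌈·⌉ = 2278
j=18: r + 17k = 2417.287555… → ⌈·⌉ = 2418

39, 179, 319, 459, 599, 738, 878, 1018, 1158, 1298, 1438, 1578, 1718, 1858, 1998, 2138, 2278, 2418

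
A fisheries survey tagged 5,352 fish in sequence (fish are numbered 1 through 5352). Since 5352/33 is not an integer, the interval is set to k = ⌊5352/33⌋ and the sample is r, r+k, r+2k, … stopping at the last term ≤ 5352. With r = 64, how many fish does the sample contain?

33

k = ⌊5352/33⌋ = 162
Achieved size = ⌊(5352 − 64)/162⌋ + 1 = ⌊5288/162⌋ + 1 = 32 + 1 = 33
(last selection: 64 + 32×162 = 5248 ≤ 5352; next would be 5410 > 5352)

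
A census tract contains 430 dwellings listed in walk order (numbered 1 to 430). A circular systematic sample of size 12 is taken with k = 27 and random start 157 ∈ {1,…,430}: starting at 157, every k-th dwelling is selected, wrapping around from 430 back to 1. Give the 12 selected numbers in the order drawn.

157, 184, 211, 238, 265, 292, 319, 346, 373, 400, 427, 24

Selection 1: 157
Selection 2: 157 + 27 = 184
Selection 3: 184 + 27 = 211
Selection 4: 211 + 27 = 238
Selection 5: 238 + 27 = 265
Selection 6: 265 + 27 = 292
Selection 7: 292 + 27 = 319
Selection 8: 319 + 27 = 346
Selection 9: 346 + 27 = 373
Selection 10: 373 + 27 = 400
Selection 11: 400 + 27 = 427
Selection 12: 427 + 27 = 454 → 454 − 430 = 24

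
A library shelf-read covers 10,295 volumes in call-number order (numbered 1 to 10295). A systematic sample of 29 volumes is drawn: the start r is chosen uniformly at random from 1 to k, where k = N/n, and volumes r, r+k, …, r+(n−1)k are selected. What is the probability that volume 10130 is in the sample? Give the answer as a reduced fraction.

1/355

k = 10295/29 = 355.
Volume 10130 is selected iff r ≡ 10130 (mod 355); exactly one such r in {1,…,355}.
Inclusion probability = 1/355.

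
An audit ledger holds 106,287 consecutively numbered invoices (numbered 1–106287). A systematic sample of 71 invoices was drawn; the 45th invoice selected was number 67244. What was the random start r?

1376

k = 106287/71 = 1497
r = 67244 − (45−1)×1497 = 67244 − 65868 = 1376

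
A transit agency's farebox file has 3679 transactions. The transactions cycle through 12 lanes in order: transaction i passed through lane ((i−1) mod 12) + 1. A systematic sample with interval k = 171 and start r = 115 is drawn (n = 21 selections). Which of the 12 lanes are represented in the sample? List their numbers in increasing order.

Consecutive selections differ by k = 171, so their lane numbers differ by 171 mod 12 = 3.
gcd(171, 12) = 3, so the sample visits 12/3 = 4 distinct residues mod 12.
Start 115 is lane 7; the lanes hit are 1, 4, 7, 10.

1, 4, 7, 10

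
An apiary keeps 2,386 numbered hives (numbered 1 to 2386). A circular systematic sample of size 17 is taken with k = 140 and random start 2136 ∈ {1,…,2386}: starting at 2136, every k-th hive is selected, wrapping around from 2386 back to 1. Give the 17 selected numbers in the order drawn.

Selection 1: 2136
Selection 2: 2136 + 140 = 2276
Selection 3: 2276 + 140 = 2416 → 2416 − 2386 = 30
Selection 4: 30 + 140 = 170
Selection 5: 170 + 140 = 310
Selection 6: 310 + 140 = 450
Selection 7: 450 + 140 = 590
Selection 8: 590 + 140 = 730
Selection 9: 730 + 140 = 870
Selection 10: 870 + 140 = 1010
Selection 11: 1010 + 140 = 1150
Selection 12: 1150 + 140 = 1290
Selection 13: 1290 + 140 = 1430
Selection 14: 1430 + 140 = 1570
Selection 15: 1570 + 140 = 1710
Selection 16: 1710 + 140 = 1850
Selection 17: 1850 + 140 = 1990

2136, 2276, 30, 170, 310, 450, 590, 730, 870, 1010, 1150, 1290, 1430, 1570, 1710, 1850, 1990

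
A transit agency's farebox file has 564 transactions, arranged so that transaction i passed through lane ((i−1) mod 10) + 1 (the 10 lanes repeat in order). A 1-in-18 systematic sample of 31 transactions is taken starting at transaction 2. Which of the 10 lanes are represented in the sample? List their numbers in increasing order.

Consecutive selections differ by k = 18, so their lane numbers differ by 18 mod 10 = 8.
gcd(18, 10) = 2, so the sample visits 10/2 = 5 distinct residues mod 10.
Start 2 is lane 2; the lanes hit are 2, 4, 6, 8, 10.

2, 4, 6, 8, 10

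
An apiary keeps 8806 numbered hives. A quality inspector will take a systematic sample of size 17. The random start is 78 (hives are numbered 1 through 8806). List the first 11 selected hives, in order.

78, 596, 1114, 1632, 2150, 2668, 3186, 3704, 4222, 4740, 5258

k = N/n = 8806/17 = 518
hive 1: 78
hive 2: 78 + 518 = 596
hive 3: 596 + 518 = 1114
hive 4: 1114 + 518 = 1632
hive 5: 1632 + 518 = 2150
hive 6: 2150 + 518 = 2668
hive 7: 2668 + 518 = 3186
hive 8: 3186 + 518 = 3704
hive 9: 3704 + 518 = 4222
hive 10: 4222 + 518 = 4740
hive 11: 4740 + 518 = 5258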